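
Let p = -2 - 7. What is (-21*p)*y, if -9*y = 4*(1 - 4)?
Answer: 252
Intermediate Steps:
p = -9
y = 4/3 (y = -4*(1 - 4)/9 = -4*(-3)/9 = -⅑*(-12) = 4/3 ≈ 1.3333)
(-21*p)*y = -21*(-9)*(4/3) = 189*(4/3) = 252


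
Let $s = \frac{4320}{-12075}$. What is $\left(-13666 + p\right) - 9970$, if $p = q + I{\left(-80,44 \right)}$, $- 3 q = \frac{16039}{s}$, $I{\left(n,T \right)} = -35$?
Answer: $- \frac{7540349}{864} \approx -8727.3$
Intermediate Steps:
$s = - \frac{288}{805}$ ($s = 4320 \left(- \frac{1}{12075}\right) = - \frac{288}{805} \approx -0.35776$)
$q = \frac{12911395}{864}$ ($q = - \frac{16039 \frac{1}{- \frac{288}{805}}}{3} = - \frac{16039 \left(- \frac{805}{288}\right)}{3} = \left(- \frac{1}{3}\right) \left(- \frac{12911395}{288}\right) = \frac{12911395}{864} \approx 14944.0$)
$p = \frac{12881155}{864}$ ($p = \frac{12911395}{864} - 35 = \frac{12881155}{864} \approx 14909.0$)
$\left(-13666 + p\right) - 9970 = \left(-13666 + \frac{12881155}{864}\right) - 9970 = \frac{1073731}{864} - 9970 = - \frac{7540349}{864}$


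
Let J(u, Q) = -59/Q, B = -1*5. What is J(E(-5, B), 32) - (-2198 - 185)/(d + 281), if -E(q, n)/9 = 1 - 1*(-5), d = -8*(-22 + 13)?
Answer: 55429/11296 ≈ 4.9070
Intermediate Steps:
d = 72 (d = -8*(-9) = 72)
B = -5
E(q, n) = -54 (E(q, n) = -9*(1 - 1*(-5)) = -9*(1 + 5) = -9*6 = -54)
J(E(-5, B), 32) - (-2198 - 185)/(d + 281) = -59/32 - (-2198 - 185)/(72 + 281) = -59*1/32 - (-2383)/353 = -59/32 - (-2383)/353 = -59/32 - 1*(-2383/353) = -59/32 + 2383/353 = 55429/11296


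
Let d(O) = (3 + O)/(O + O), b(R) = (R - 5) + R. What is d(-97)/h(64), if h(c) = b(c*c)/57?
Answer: 893/264713 ≈ 0.0033735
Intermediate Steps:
b(R) = -5 + 2*R (b(R) = (-5 + R) + R = -5 + 2*R)
d(O) = (3 + O)/(2*O) (d(O) = (3 + O)/((2*O)) = (3 + O)*(1/(2*O)) = (3 + O)/(2*O))
h(c) = -5/57 + 2*c²/57 (h(c) = (-5 + 2*(c*c))/57 = (-5 + 2*c²)*(1/57) = -5/57 + 2*c²/57)
d(-97)/h(64) = ((½)*(3 - 97)/(-97))/(-5/57 + (2/57)*64²) = ((½)*(-1/97)*(-94))/(-5/57 + (2/57)*4096) = 47/(97*(-5/57 + 8192/57)) = 47/(97*(2729/19)) = (47/97)*(19/2729) = 893/264713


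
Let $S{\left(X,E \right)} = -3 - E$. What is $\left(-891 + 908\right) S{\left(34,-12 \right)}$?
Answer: $153$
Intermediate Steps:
$\left(-891 + 908\right) S{\left(34,-12 \right)} = \left(-891 + 908\right) \left(-3 - -12\right) = 17 \left(-3 + 12\right) = 17 \cdot 9 = 153$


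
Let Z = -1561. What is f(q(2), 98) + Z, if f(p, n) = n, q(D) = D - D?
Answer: -1463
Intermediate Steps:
q(D) = 0
f(q(2), 98) + Z = 98 - 1561 = -1463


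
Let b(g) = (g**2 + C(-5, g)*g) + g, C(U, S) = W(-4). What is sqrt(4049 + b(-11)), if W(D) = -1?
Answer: sqrt(4170) ≈ 64.576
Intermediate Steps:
C(U, S) = -1
b(g) = g**2 (b(g) = (g**2 - g) + g = g**2)
sqrt(4049 + b(-11)) = sqrt(4049 + (-11)**2) = sqrt(4049 + 121) = sqrt(4170)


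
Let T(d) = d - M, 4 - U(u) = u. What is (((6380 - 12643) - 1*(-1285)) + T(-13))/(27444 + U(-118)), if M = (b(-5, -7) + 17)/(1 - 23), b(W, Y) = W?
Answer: -54895/303226 ≈ -0.18104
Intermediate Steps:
U(u) = 4 - u
M = -6/11 (M = (-5 + 17)/(1 - 23) = 12/(-22) = 12*(-1/22) = -6/11 ≈ -0.54545)
T(d) = 6/11 + d (T(d) = d - 1*(-6/11) = d + 6/11 = 6/11 + d)
(((6380 - 12643) - 1*(-1285)) + T(-13))/(27444 + U(-118)) = (((6380 - 12643) - 1*(-1285)) + (6/11 - 13))/(27444 + (4 - 1*(-118))) = ((-6263 + 1285) - 137/11)/(27444 + (4 + 118)) = (-4978 - 137/11)/(27444 + 122) = -54895/11/27566 = -54895/11*1/27566 = -54895/303226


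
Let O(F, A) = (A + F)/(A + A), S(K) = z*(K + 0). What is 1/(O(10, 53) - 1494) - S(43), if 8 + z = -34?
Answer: 285891500/158301 ≈ 1806.0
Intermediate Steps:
z = -42 (z = -8 - 34 = -42)
S(K) = -42*K (S(K) = -42*(K + 0) = -42*K)
O(F, A) = (A + F)/(2*A) (O(F, A) = (A + F)/((2*A)) = (A + F)*(1/(2*A)) = (A + F)/(2*A))
1/(O(10, 53) - 1494) - S(43) = 1/((½)*(53 + 10)/53 - 1494) - (-42)*43 = 1/((½)*(1/53)*63 - 1494) - 1*(-1806) = 1/(63/106 - 1494) + 1806 = 1/(-158301/106) + 1806 = -106/158301 + 1806 = 285891500/158301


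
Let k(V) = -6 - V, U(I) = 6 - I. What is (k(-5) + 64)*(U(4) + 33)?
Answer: 2205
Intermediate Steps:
(k(-5) + 64)*(U(4) + 33) = ((-6 - 1*(-5)) + 64)*((6 - 1*4) + 33) = ((-6 + 5) + 64)*((6 - 4) + 33) = (-1 + 64)*(2 + 33) = 63*35 = 2205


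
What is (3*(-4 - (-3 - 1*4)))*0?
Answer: 0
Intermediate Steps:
(3*(-4 - (-3 - 1*4)))*0 = (3*(-4 - (-3 - 4)))*0 = (3*(-4 - 1*(-7)))*0 = (3*(-4 + 7))*0 = (3*3)*0 = 9*0 = 0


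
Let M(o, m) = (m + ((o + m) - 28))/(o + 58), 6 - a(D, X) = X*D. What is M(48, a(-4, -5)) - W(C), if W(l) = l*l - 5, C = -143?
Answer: -1083536/53 ≈ -20444.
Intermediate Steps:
a(D, X) = 6 - D*X (a(D, X) = 6 - X*D = 6 - D*X)
M(o, m) = (-28 + o + 2*m)/(58 + o) (M(o, m) = (m + ((m + o) - 28))/(58 + o) = (m + (-28 + m + o))/(58 + o) = (-28 + o + 2*m)/(58 + o))
W(l) = -5 + l**2 (W(l) = l**2 - 5 = -5 + l**2)
M(48, a(-4, -5)) - W(C) = (-28 + 48 + 2*(6 - 1*(-4)*(-5)))/(58 + 48) - (-5 + (-143)**2) = (-28 + 48 + 2*(6 - 20))/106 - (-5 + 20449) = (-28 + 48 + 2*(-14))/106 - 1*20444 = (-28 + 48 - 28)/106 - 20444 = (1/106)*(-8) - 20444 = -4/53 - 20444 = -1083536/53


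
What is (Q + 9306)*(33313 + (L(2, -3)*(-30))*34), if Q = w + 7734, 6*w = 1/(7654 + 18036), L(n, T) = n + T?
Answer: 90177190119133/154140 ≈ 5.8503e+8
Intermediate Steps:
L(n, T) = T + n
w = 1/154140 (w = 1/(6*(7654 + 18036)) = (⅙)/25690 = (⅙)*(1/25690) = 1/154140 ≈ 6.4876e-6)
Q = 1192118761/154140 (Q = 1/154140 + 7734 = 1192118761/154140 ≈ 7734.0)
(Q + 9306)*(33313 + (L(2, -3)*(-30))*34) = (1192118761/154140 + 9306)*(33313 + ((-3 + 2)*(-30))*34) = 2626545601*(33313 - 1*(-30)*34)/154140 = 2626545601*(33313 + 30*34)/154140 = 2626545601*(33313 + 1020)/154140 = (2626545601/154140)*34333 = 90177190119133/154140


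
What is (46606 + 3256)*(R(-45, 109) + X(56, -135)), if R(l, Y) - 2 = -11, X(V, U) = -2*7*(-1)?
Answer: 249310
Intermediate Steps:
X(V, U) = 14 (X(V, U) = -14*(-1) = 14)
R(l, Y) = -9 (R(l, Y) = 2 - 11 = -9)
(46606 + 3256)*(R(-45, 109) + X(56, -135)) = (46606 + 3256)*(-9 + 14) = 49862*5 = 249310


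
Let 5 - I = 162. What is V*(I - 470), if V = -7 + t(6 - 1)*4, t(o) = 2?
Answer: -627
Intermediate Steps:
I = -157 (I = 5 - 1*162 = 5 - 162 = -157)
V = 1 (V = -7 + 2*4 = -7 + 8 = 1)
V*(I - 470) = 1*(-157 - 470) = 1*(-627) = -627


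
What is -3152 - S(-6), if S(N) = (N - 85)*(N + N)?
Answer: -4244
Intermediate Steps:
S(N) = 2*N*(-85 + N) (S(N) = (-85 + N)*(2*N) = 2*N*(-85 + N))
-3152 - S(-6) = -3152 - 2*(-6)*(-85 - 6) = -3152 - 2*(-6)*(-91) = -3152 - 1*1092 = -3152 - 1092 = -4244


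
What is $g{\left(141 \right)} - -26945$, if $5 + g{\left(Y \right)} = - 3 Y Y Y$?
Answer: $-8382723$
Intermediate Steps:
$g{\left(Y \right)} = -5 - 3 Y^{3}$ ($g{\left(Y \right)} = -5 + - 3 Y Y Y = -5 + - 3 Y^{2} Y = -5 - 3 Y^{3}$)
$g{\left(141 \right)} - -26945 = \left(-5 - 3 \cdot 141^{3}\right) - -26945 = \left(-5 - 8409663\right) + 26945 = -8409668 + 26945 = -8382723$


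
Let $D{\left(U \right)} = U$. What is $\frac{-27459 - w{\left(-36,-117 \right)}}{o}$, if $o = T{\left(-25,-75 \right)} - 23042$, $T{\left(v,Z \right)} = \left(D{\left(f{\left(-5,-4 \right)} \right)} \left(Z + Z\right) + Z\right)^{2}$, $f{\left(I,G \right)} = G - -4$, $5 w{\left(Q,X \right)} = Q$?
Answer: $\frac{137259}{87085} \approx 1.5761$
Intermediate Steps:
$w{\left(Q,X \right)} = \frac{Q}{5}$
$f{\left(I,G \right)} = 4 + G$ ($f{\left(I,G \right)} = G + 4 = 4 + G$)
$T{\left(v,Z \right)} = Z^{2}$ ($T{\left(v,Z \right)} = \left(\left(4 - 4\right) \left(Z + Z\right) + Z\right)^{2} = \left(0 \cdot 2 Z + Z\right)^{2} = \left(0 + Z\right)^{2} = Z^{2}$)
$o = -17417$ ($o = \left(-75\right)^{2} - 23042 = 5625 - 23042 = -17417$)
$\frac{-27459 - w{\left(-36,-117 \right)}}{o} = \frac{-27459 - \frac{1}{5} \left(-36\right)}{-17417} = \left(-27459 - - \frac{36}{5}\right) \left(- \frac{1}{17417}\right) = \left(-27459 + \frac{36}{5}\right) \left(- \frac{1}{17417}\right) = \left(- \frac{137259}{5}\right) \left(- \frac{1}{17417}\right) = \frac{137259}{87085}$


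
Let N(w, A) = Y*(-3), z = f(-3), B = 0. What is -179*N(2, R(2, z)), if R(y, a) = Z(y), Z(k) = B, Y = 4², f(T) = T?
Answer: 8592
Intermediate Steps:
Y = 16
Z(k) = 0
z = -3
R(y, a) = 0
N(w, A) = -48 (N(w, A) = 16*(-3) = -48)
-179*N(2, R(2, z)) = -179*(-48) = 8592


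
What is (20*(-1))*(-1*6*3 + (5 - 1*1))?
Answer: 280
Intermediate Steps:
(20*(-1))*(-1*6*3 + (5 - 1*1)) = -20*(-6*3 + (5 - 1)) = -20*(-18 + 4) = -20*(-14) = 280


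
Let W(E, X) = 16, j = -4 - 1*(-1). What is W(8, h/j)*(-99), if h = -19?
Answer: -1584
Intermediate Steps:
j = -3 (j = -4 + 1 = -3)
W(8, h/j)*(-99) = 16*(-99) = -1584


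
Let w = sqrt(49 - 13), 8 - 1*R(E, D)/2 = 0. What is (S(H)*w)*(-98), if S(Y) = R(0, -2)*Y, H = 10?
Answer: -94080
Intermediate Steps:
R(E, D) = 16 (R(E, D) = 16 - 2*0 = 16 + 0 = 16)
S(Y) = 16*Y
w = 6 (w = sqrt(36) = 6)
(S(H)*w)*(-98) = ((16*10)*6)*(-98) = (160*6)*(-98) = 960*(-98) = -94080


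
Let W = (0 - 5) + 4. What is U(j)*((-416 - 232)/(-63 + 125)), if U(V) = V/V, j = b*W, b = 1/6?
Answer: -324/31 ≈ -10.452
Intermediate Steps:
W = -1 (W = -5 + 4 = -1)
b = ⅙ ≈ 0.16667
j = -⅙ (j = (⅙)*(-1) = -⅙ ≈ -0.16667)
U(V) = 1
U(j)*((-416 - 232)/(-63 + 125)) = 1*((-416 - 232)/(-63 + 125)) = 1*(-648/62) = 1*(-648*1/62) = 1*(-324/31) = -324/31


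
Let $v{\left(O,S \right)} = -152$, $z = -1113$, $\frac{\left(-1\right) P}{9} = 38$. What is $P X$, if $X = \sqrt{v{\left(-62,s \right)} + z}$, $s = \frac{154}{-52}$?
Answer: $- 342 i \sqrt{1265} \approx - 12164.0 i$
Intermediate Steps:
$P = -342$ ($P = \left(-9\right) 38 = -342$)
$s = - \frac{77}{26}$ ($s = 154 \left(- \frac{1}{52}\right) = - \frac{77}{26} \approx -2.9615$)
$X = i \sqrt{1265}$ ($X = \sqrt{-152 - 1113} = \sqrt{-1265} = i \sqrt{1265} \approx 35.567 i$)
$P X = - 342 i \sqrt{1265}$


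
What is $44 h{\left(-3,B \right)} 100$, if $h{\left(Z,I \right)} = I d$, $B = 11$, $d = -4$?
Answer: $-193600$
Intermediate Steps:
$h{\left(Z,I \right)} = - 4 I$ ($h{\left(Z,I \right)} = I \left(-4\right) = - 4 I$)
$44 h{\left(-3,B \right)} 100 = 44 \left(\left(-4\right) 11\right) 100 = 44 \left(-44\right) 100 = \left(-1936\right) 100 = -193600$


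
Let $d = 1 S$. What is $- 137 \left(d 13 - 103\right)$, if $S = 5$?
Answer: $5206$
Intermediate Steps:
$d = 5$ ($d = 1 \cdot 5 = 5$)
$- 137 \left(d 13 - 103\right) = - 137 \left(5 \cdot 13 - 103\right) = - 137 \left(65 - 103\right) = \left(-137\right) \left(-38\right) = 5206$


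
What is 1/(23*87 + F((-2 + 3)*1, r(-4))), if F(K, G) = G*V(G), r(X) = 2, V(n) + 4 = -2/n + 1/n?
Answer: 1/1992 ≈ 0.00050201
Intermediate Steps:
V(n) = -4 - 1/n (V(n) = -4 + (-2/n + 1/n) = -4 - 1/n)
F(K, G) = G*(-4 - 1/G)
1/(23*87 + F((-2 + 3)*1, r(-4))) = 1/(23*87 + (-1 - 4*2)) = 1/(2001 + (-1 - 8)) = 1/(2001 - 9) = 1/1992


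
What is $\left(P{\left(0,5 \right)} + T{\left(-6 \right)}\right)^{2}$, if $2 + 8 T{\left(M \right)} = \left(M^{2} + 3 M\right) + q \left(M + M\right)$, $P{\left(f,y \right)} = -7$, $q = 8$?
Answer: $289$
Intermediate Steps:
$T{\left(M \right)} = - \frac{1}{4} + \frac{M^{2}}{8} + \frac{19 M}{8}$ ($T{\left(M \right)} = - \frac{1}{4} + \frac{\left(M^{2} + 3 M\right) + 8 \left(M + M\right)}{8} = - \frac{1}{4} + \frac{\left(M^{2} + 3 M\right) + 8 \cdot 2 M}{8} = - \frac{1}{4} + \frac{\left(M^{2} + 3 M\right) + 16 M}{8} = - \frac{1}{4} + \frac{M^{2} + 19 M}{8} = - \frac{1}{4} + \left(\frac{M^{2}}{8} + \frac{19 M}{8}\right) = - \frac{1}{4} + \frac{M^{2}}{8} + \frac{19 M}{8}$)
$\left(P{\left(0,5 \right)} + T{\left(-6 \right)}\right)^{2} = \left(-7 + \left(- \frac{1}{4} + \frac{\left(-6\right)^{2}}{8} + \frac{19}{8} \left(-6\right)\right)\right)^{2} = \left(-7 - 10\right)^{2} = \left(-17\right)^{2} = 289$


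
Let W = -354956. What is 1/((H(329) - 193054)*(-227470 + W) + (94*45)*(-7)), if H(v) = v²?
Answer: 1/49397266728 ≈ 2.0244e-11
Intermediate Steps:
1/((H(329) - 193054)*(-227470 + W) + (94*45)*(-7)) = 1/((329² - 193054)*(-227470 - 354956) + (94*45)*(-7)) = 1/((108241 - 193054)*(-582426) + 4230*(-7)) = 1/(-84813*(-582426) - 29610) = 1/(49397296338 - 29610) = 1/49397266728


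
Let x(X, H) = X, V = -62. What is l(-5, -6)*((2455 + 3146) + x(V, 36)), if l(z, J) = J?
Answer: -33234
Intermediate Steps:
l(-5, -6)*((2455 + 3146) + x(V, 36)) = -6*((2455 + 3146) - 62) = -6*(5601 - 62) = -6*5539 = -33234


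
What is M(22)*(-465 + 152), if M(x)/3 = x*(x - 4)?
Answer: -371844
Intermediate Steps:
M(x) = 3*x*(-4 + x) (M(x) = 3*(x*(x - 4)) = 3*(x*(-4 + x)) = 3*x*(-4 + x))
M(22)*(-465 + 152) = (3*22*(-4 + 22))*(-465 + 152) = (3*22*18)*(-313) = 1188*(-313) = -371844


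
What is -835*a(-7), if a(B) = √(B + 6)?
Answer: -835*I ≈ -835.0*I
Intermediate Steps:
a(B) = √(6 + B)
-835*a(-7) = -835*√(6 - 7) = -835*I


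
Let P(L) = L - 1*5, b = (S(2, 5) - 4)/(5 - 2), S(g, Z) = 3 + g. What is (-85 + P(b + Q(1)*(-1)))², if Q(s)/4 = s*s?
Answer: 78961/9 ≈ 8773.4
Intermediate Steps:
Q(s) = 4*s² (Q(s) = 4*(s*s) = 4*s²)
b = ⅓ (b = ((3 + 2) - 4)/(5 - 2) = (5 - 4)/3 = 1*(⅓) = ⅓ ≈ 0.33333)
P(L) = -5 + L (P(L) = L - 5 = -5 + L)
(-85 + P(b + Q(1)*(-1)))² = (-85 + (-5 + (⅓ + (4*1²)*(-1))))² = (-85 + (-5 + (⅓ + (4*1)*(-1))))² = (-85 + (-5 + (⅓ + 4*(-1))))² = (-85 + (-5 + (⅓ - 4)))² = (-85 + (-5 - 11/3))² = (-85 - 26/3)² = (-281/3)² = 78961/9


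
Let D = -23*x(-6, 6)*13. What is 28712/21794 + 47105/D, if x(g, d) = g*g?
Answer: -358775201/117295308 ≈ -3.0587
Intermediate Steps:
x(g, d) = g**2
D = -10764 (D = -23*(-6)**2*13 = -23*36*13 = -828*13 = -10764)
28712/21794 + 47105/D = 28712/21794 + 47105/(-10764) = 28712*(1/21794) + 47105*(-1/10764) = 14356/10897 - 47105/10764 = -358775201/117295308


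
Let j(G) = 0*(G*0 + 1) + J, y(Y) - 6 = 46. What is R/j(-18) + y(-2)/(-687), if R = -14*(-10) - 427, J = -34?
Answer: 195401/23358 ≈ 8.3655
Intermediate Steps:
y(Y) = 52 (y(Y) = 6 + 46 = 52)
R = -287 (R = 140 - 427 = -287)
j(G) = -34 (j(G) = 0*(G*0 + 1) - 34 = 0*(0 + 1) - 34 = 0*1 - 34 = 0 - 34 = -34)
R/j(-18) + y(-2)/(-687) = -287/(-34) + 52/(-687) = -287*(-1/34) + 52*(-1/687) = 287/34 - 52/687 = 195401/23358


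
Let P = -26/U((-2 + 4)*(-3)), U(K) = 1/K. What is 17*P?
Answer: 2652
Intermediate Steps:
P = 156 (P = -26*(-2 + 4)*(-3) = -26*2*(-3) = -26/(1/(-6)) = -26/(-⅙) = -26*(-6) = 156)
17*P = 17*156 = 2652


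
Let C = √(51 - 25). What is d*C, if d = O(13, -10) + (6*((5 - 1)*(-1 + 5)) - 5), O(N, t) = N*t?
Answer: -39*√26 ≈ -198.86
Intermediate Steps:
C = √26 ≈ 5.0990
d = -39 (d = 13*(-10) + (6*((5 - 1)*(-1 + 5)) - 5) = -130 + (6*(4*4) - 5) = -130 + (6*16 - 5) = -130 + (96 - 5) = -130 + 91 = -39)
d*C = -39*√26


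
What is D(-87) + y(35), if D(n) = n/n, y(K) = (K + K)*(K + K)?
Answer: 4901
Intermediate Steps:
y(K) = 4*K² (y(K) = (2*K)*(2*K) = 4*K²)
D(n) = 1
D(-87) + y(35) = 1 + 4*35² = 1 + 4*1225 = 1 + 4900 = 4901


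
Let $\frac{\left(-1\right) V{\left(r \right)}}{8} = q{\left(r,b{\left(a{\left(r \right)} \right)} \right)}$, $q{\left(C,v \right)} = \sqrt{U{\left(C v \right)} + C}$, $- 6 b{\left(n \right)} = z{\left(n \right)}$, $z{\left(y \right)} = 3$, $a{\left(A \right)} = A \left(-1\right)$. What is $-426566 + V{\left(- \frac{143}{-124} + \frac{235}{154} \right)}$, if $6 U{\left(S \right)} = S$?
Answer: $-426566 - \frac{2 \sqrt{1850359}}{217} \approx -4.2658 \cdot 10^{5}$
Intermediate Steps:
$a{\left(A \right)} = - A$
$b{\left(n \right)} = - \frac{1}{2}$ ($b{\left(n \right)} = \left(- \frac{1}{6}\right) 3 = - \frac{1}{2}$)
$U{\left(S \right)} = \frac{S}{6}$
$q{\left(C,v \right)} = \sqrt{C + \frac{C v}{6}}$ ($q{\left(C,v \right)} = \sqrt{\frac{C v}{6} + C} = \sqrt{C + \frac{C v}{6}}$)
$V{\left(r \right)} = - \frac{4 \sqrt{33} \sqrt{r}}{3}$ ($V{\left(r \right)} = - 8 \frac{\sqrt{6} \sqrt{r \left(6 - \frac{1}{2}\right)}}{6} = - 8 \frac{\sqrt{6} \sqrt{r \frac{11}{2}}}{6} = - 8 \frac{\sqrt{6} \sqrt{\frac{11 r}{2}}}{6} = - 8 \frac{\sqrt{6} \frac{\sqrt{22} \sqrt{r}}{2}}{6} = - 8 \frac{\sqrt{33} \sqrt{r}}{6} = - \frac{4 \sqrt{33} \sqrt{r}}{3}$)
$-426566 + V{\left(- \frac{143}{-124} + \frac{235}{154} \right)} = -426566 - \frac{4 \sqrt{33} \sqrt{- \frac{143}{-124} + \frac{235}{154}}}{3} = -426566 - \frac{4 \sqrt{33} \sqrt{\left(-143\right) \left(- \frac{1}{124}\right) + 235 \cdot \frac{1}{154}}}{3} = -426566 - \frac{4 \sqrt{33} \sqrt{\frac{143}{124} + \frac{235}{154}}}{3} = -426566 - \frac{4 \sqrt{33} \sqrt{\frac{25581}{9548}}}{3} = -426566 - \frac{4 \sqrt{33} \frac{\sqrt{61061847}}{4774}}{3} = -426566 - \frac{2 \sqrt{1850359}}{217}$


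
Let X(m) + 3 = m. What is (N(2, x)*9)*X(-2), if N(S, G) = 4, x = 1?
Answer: -180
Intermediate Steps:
X(m) = -3 + m
(N(2, x)*9)*X(-2) = (4*9)*(-3 - 2) = 36*(-5) = -180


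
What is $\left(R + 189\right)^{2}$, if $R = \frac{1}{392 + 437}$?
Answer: $\frac{24549249124}{687241} \approx 35721.0$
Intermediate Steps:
$R = \frac{1}{829} \approx 0.0012063$
$\left(R + 189\right)^{2} = \left(\frac{1}{829} + 189\right)^{2} = \left(\frac{156682}{829}\right)^{2} = \frac{24549249124}{687241}$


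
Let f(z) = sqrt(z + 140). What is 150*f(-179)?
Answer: 150*I*sqrt(39) ≈ 936.75*I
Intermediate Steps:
f(z) = sqrt(140 + z)
150*f(-179) = 150*sqrt(140 - 179) = 150*sqrt(-39) = 150*(I*sqrt(39)) = 150*I*sqrt(39)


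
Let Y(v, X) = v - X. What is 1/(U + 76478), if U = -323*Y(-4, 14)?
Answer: 1/82292 ≈ 1.2152e-5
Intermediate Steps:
U = 5814 (U = -323*(-4 - 1*14) = -323*(-4 - 14) = -323*(-18) = 5814)
1/(U + 76478) = 1/(5814 + 76478) = 1/82292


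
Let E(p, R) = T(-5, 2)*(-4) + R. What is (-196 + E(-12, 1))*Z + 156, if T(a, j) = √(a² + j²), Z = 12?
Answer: -2184 - 48*√29 ≈ -2442.5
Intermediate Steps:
E(p, R) = R - 4*√29 (E(p, R) = √((-5)² + 2²)*(-4) + R = √(25 + 4)*(-4) + R = √29*(-4) + R = -4*√29 + R = R - 4*√29)
(-196 + E(-12, 1))*Z + 156 = (-196 + (1 - 4*√29))*12 + 156 = (-195 - 4*√29)*12 + 156 = (-2340 - 48*√29) + 156 = -2184 - 48*√29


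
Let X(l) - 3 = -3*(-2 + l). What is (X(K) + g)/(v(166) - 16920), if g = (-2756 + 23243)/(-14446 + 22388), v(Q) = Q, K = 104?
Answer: 2385939/133060268 ≈ 0.017931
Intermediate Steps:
X(l) = 9 - 3*l (X(l) = 3 - 3*(-2 + l) = 3 + (6 - 3*l) = 9 - 3*l)
g = 20487/7942 ≈ 2.5796
(X(K) + g)/(v(166) - 16920) = ((9 - 3*104) + 20487/7942)/(166 - 16920) = ((9 - 312) + 20487/7942)/(-16754) = (-303 + 20487/7942)*(-1/16754) = -2385939/7942*(-1/16754) = 2385939/133060268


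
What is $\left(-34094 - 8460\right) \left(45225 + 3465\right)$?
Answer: $-2071954260$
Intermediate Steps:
$\left(-34094 - 8460\right) \left(45225 + 3465\right) = \left(-42554\right) 48690 = -2071954260$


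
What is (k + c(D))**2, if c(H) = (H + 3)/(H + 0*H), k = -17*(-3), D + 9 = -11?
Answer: 1075369/400 ≈ 2688.4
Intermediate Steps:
D = -20 (D = -9 - 11 = -20)
k = 51
c(H) = (3 + H)/H (c(H) = (3 + H)/(H + 0) = (3 + H)/H)
(k + c(D))**2 = (51 + (3 - 20)/(-20))**2 = (51 - 1/20*(-17))**2 = (51 + 17/20)**2 = (1037/20)**2 = 1075369/400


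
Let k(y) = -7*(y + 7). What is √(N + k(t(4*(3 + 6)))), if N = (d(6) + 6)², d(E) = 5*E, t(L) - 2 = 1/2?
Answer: √4918/2 ≈ 35.064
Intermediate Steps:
t(L) = 5/2 (t(L) = 2 + 1/2 = 2 + ½ = 5/2)
k(y) = -49 - 7*y (k(y) = -7*(7 + y) = -49 - 7*y)
N = 1296 (N = (5*6 + 6)² = (30 + 6)² = 36² = 1296)
√(N + k(t(4*(3 + 6)))) = √(1296 + (-49 - 7*5/2)) = √(1296 + (-49 - 35/2)) = √(1296 - 133/2) = √(2459/2) = √4918/2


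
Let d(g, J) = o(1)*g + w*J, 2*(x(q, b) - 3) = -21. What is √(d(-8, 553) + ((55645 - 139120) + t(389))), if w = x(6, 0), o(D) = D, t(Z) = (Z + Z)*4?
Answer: 11*I*√2794/2 ≈ 290.72*I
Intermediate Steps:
x(q, b) = -15/2 (x(q, b) = 3 + (½)*(-21) = 3 - 21/2 = -15/2)
t(Z) = 8*Z (t(Z) = (2*Z)*4 = 8*Z)
w = -15/2 ≈ -7.5000
d(g, J) = g - 15*J/2 (d(g, J) = 1*g - 15*J/2 = g - 15*J/2)
√(d(-8, 553) + ((55645 - 139120) + t(389))) = √((-8 - 15/2*553) + ((55645 - 139120) + 8*389)) = √((-8 - 8295/2) + (-83475 + 3112)) = √(-8311/2 - 80363) = √(-169037/2) = 11*I*√2794/2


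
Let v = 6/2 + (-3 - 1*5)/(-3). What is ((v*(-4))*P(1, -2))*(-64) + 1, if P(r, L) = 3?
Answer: 4353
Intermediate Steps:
v = 17/3 (v = 6*(½) + (-3 - 5)*(-⅓) = 3 - 8*(-⅓) = 3 + 8/3 = 17/3 ≈ 5.6667)
((v*(-4))*P(1, -2))*(-64) + 1 = (((17/3)*(-4))*3)*(-64) + 1 = -68/3*3*(-64) + 1 = -68*(-64) + 1 = 4352 + 1 = 4353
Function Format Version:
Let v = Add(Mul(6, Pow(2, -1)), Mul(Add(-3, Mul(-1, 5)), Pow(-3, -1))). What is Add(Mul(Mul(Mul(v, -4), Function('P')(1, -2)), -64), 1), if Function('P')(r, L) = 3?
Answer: 4353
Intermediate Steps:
v = Rational(17, 3) (v = Add(Mul(6, Rational(1, 2)), Mul(Add(-3, -5), Rational(-1, 3))) = Add(3, Mul(-8, Rational(-1, 3))) = Add(3, Rational(8, 3)) = Rational(17, 3) ≈ 5.6667)
Add(Mul(Mul(Mul(v, -4), Function('P')(1, -2)), -64), 1) = Add(Mul(Mul(Mul(Rational(17, 3), -4), 3), -64), 1) = Add(Mul(Mul(Rational(-68, 3), 3), -64), 1) = Add(Mul(-68, -64), 1) = Add(4352, 1) = 4353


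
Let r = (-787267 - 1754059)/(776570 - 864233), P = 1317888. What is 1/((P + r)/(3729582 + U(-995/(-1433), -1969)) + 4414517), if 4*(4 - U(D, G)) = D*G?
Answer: 1874230215577941/8273821810815102494737 ≈ 2.2653e-7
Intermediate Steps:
U(D, G) = 4 - D*G/4
r = 2541326/87663 (r = -2541326/(-87663) = -2541326*(-1/87663) = 2541326/87663 ≈ 28.990)
1/((P + r)/(3729582 + U(-995/(-1433), -1969)) + 4414517) = 1/((1317888 + 2541326/87663)/(3729582 + (4 - ¼*(-995/(-1433))*(-1969))) + 4414517) = 1/(115532557070/(87663*(3729582 + (4 - ¼*(-995*(-1/1433))*(-1969)))) + 4414517) = 1/(115532557070/(87663*(3729582 + (4 - ¼*995/1433*(-1969)))) + 4414517) = 1/(115532557070/(87663*(3729582 + (4 + 1959155/5732))) + 4414517) = 1/(115532557070/(87663*(3729582 + 1982083/5732)) + 4414517) = 1/(115532557070/(87663*(21379946107/5732)) + 4414517) = 1/((115532557070/87663)*(5732/21379946107) + 4414517) = 1/(662232617125240/1874230215577941 + 4414517) = 1/(8273821810815102494737/1874230215577941) = 1874230215577941/8273821810815102494737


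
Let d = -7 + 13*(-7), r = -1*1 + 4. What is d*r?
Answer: -294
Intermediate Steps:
r = 3 (r = -1 + 4 = 3)
d = -98 (d = -7 - 91 = -98)
d*r = -98*3 = -294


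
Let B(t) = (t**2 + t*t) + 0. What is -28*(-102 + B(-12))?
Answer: -5208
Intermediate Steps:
B(t) = 2*t**2 (B(t) = (t**2 + t**2) + 0 = 2*t**2 + 0 = 2*t**2)
-28*(-102 + B(-12)) = -28*(-102 + 2*(-12)**2) = -28*(-102 + 2*144) = -28*(-102 + 288) = -28*186 = -5208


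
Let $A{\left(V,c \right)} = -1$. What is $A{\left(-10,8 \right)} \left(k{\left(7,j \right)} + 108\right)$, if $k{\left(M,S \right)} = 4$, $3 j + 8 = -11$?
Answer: $-112$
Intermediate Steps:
$j = - \frac{19}{3}$ ($j = - \frac{8}{3} + \frac{1}{3} \left(-11\right) = - \frac{8}{3} - \frac{11}{3} = - \frac{19}{3} \approx -6.3333$)
$A{\left(-10,8 \right)} \left(k{\left(7,j \right)} + 108\right) = - (4 + 108) = \left(-1\right) 112 = -112$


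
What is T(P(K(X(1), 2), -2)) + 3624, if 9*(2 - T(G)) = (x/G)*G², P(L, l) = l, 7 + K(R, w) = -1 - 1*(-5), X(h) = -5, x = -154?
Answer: 32326/9 ≈ 3591.8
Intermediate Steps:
K(R, w) = -3 (K(R, w) = -7 + (-1 - 1*(-5)) = -7 + (-1 + 5) = -7 + 4 = -3)
T(G) = 2 + 154*G/9 (T(G) = 2 - (-154/G)*G²/9 = 2 - (-154)*G/9 = 2 + 154*G/9)
T(P(K(X(1), 2), -2)) + 3624 = (2 + (154/9)*(-2)) + 3624 = (2 - 308/9) + 3624 = -290/9 + 3624 = 32326/9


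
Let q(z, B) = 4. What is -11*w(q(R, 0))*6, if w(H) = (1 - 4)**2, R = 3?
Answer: -594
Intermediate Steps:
w(H) = 9 (w(H) = (-3)**2 = 9)
-11*w(q(R, 0))*6 = -11*9*6 = -99*6 = -594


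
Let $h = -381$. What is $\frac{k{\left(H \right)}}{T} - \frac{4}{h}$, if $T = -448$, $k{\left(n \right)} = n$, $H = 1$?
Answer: $\frac{1411}{170688} \approx 0.0082665$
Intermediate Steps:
$\frac{k{\left(H \right)}}{T} - \frac{4}{h} = 1 \frac{1}{-448} - \frac{4}{-381} = 1 \left(- \frac{1}{448}\right) - - \frac{4}{381} = - \frac{1}{448} + \frac{4}{381} = \frac{1411}{170688}$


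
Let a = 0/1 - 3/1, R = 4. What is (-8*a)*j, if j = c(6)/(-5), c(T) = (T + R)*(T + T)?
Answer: -576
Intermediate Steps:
c(T) = 2*T*(4 + T) (c(T) = (T + 4)*(T + T) = (4 + T)*(2*T) = 2*T*(4 + T))
j = -24 (j = (2*6*(4 + 6))/(-5) = (2*6*10)*(-1/5) = 120*(-1/5) = -24)
a = -3 (a = 0*1 - 3*1 = 0 - 3 = -3)
(-8*a)*j = -8*(-3)*(-24) = 24*(-24) = -576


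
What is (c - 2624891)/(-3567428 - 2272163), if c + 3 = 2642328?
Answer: -17434/5839591 ≈ -0.0029855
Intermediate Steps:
c = 2642325 (c = -3 + 2642328 = 2642325)
(c - 2624891)/(-3567428 - 2272163) = (2642325 - 2624891)/(-3567428 - 2272163) = 17434/(-5839591) = 17434*(-1/5839591) = -17434/5839591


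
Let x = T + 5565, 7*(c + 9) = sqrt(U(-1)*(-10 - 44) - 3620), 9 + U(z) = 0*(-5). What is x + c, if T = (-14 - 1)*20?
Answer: 5256 + I*sqrt(3134)/7 ≈ 5256.0 + 7.9975*I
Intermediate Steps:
T = -300 (T = -15*20 = -300)
U(z) = -9 (U(z) = -9 + 0*(-5) = -9 + 0 = -9)
c = -9 + I*sqrt(3134)/7 (c = -9 + sqrt(-9*(-10 - 44) - 3620)/7 = -9 + sqrt(-9*(-54) - 3620)/7 = -9 + sqrt(486 - 3620)/7 = -9 + sqrt(-3134)/7 = -9 + (I*sqrt(3134))/7 = -9 + I*sqrt(3134)/7 ≈ -9.0 + 7.9975*I)
x = 5265 (x = -300 + 5565 = 5265)
x + c = 5265 + (-9 + I*sqrt(3134)/7) = 5256 + I*sqrt(3134)/7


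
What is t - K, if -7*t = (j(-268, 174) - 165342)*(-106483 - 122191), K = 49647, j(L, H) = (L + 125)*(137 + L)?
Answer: -33526013995/7 ≈ -4.7894e+9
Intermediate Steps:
j(L, H) = (125 + L)*(137 + L)
t = -33525666466/7 (t = -((17125 + (-268)**2 + 262*(-268)) - 165342)*(-106483 - 122191)/7 = -((17125 + 71824 - 70216) - 165342)*(-228674)/7 = -(18733 - 165342)*(-228674)/7 = -(-146609)*(-228674)/7 = -1/7*33525666466 = -33525666466/7 ≈ -4.7894e+9)
t - K = -33525666466/7 - 1*49647 = -33525666466/7 - 49647 = -33526013995/7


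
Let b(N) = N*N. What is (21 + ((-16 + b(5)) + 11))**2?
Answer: 1681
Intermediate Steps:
b(N) = N**2
(21 + ((-16 + b(5)) + 11))**2 = (21 + ((-16 + 5**2) + 11))**2 = (21 + ((-16 + 25) + 11))**2 = (21 + (9 + 11))**2 = (21 + 20)**2 = 41**2 = 1681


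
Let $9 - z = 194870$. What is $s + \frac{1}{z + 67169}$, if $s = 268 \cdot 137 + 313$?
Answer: $\frac{4728307067}{127692} \approx 37029.0$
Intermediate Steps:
$z = -194861$ ($z = 9 - 194870 = -194861$)
$s = 37029$ ($s = 36716 + 313 = 37029$)
$s + \frac{1}{z + 67169} = 37029 + \frac{1}{-194861 + 67169} = 37029 + \frac{1}{-127692} = 37029 - \frac{1}{127692} = \frac{4728307067}{127692}$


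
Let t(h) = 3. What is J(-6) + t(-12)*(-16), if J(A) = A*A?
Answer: -12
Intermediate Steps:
J(A) = A**2
J(-6) + t(-12)*(-16) = (-6)**2 + 3*(-16) = 36 - 48 = -12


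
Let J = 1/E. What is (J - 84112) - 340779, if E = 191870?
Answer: -81523836169/191870 ≈ -4.2489e+5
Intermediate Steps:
J = 1/191870 ≈ 5.2119e-6
(J - 84112) - 340779 = (1/191870 - 84112) - 340779 = -16138569439/191870 - 340779 = -81523836169/191870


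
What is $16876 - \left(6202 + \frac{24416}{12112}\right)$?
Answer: $\frac{8078692}{757} \approx 10672.0$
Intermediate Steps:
$16876 - \left(6202 + \frac{24416}{12112}\right) = 16876 - \frac{4696440}{757} = \frac{8078692}{757}$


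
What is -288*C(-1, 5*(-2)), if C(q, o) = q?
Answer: 288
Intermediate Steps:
-288*C(-1, 5*(-2)) = -288*(-1) = 288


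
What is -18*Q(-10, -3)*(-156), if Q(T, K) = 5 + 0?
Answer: 14040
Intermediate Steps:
Q(T, K) = 5
-18*Q(-10, -3)*(-156) = -18*5*(-156) = -90*(-156) = 14040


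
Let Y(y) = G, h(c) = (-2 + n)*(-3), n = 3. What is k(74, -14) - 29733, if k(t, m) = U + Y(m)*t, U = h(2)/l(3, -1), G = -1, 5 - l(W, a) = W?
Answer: -59617/2 ≈ -29809.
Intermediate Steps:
l(W, a) = 5 - W
h(c) = -3 (h(c) = (-2 + 3)*(-3) = 1*(-3) = -3)
Y(y) = -1
U = -3/2 (U = -3/(5 - 1*3) = -3/(5 - 3) = -3/2 ≈ -1.5000)
k(t, m) = -3/2 - t
k(74, -14) - 29733 = (-3/2 - 1*74) - 29733 = (-3/2 - 74) - 29733 = -151/2 - 29733 = -59617/2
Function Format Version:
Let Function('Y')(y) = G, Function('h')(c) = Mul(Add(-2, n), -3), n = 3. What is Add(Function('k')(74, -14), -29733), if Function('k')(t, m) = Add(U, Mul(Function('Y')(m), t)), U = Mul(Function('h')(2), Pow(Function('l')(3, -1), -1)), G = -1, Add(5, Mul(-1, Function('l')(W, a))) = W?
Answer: Rational(-59617, 2) ≈ -29809.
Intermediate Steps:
Function('l')(W, a) = Add(5, Mul(-1, W))
Function('h')(c) = -3 (Function('h')(c) = Mul(Add(-2, 3), -3) = Mul(1, -3) = -3)
Function('Y')(y) = -1
U = Rational(-3, 2) (U = Mul(-3, Pow(Add(5, Mul(-1, 3)), -1)) = Mul(-3, Pow(Add(5, -3), -1)) = Mul(-3, Pow(2, -1)) = Mul(-3, Rational(1, 2)) = Rational(-3, 2) ≈ -1.5000)
Function('k')(t, m) = Add(Rational(-3, 2), Mul(-1, t))
Add(Function('k')(74, -14), -29733) = Add(Add(Rational(-3, 2), Mul(-1, 74)), -29733) = Add(Add(Rational(-3, 2), -74), -29733) = Add(Rational(-151, 2), -29733) = Rational(-59617, 2)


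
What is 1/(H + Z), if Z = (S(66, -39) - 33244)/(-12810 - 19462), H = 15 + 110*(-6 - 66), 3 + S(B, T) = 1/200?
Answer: -6454400/51015382601 ≈ -0.00012652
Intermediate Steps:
S(B, T) = -599/200 (S(B, T) = -3 + 1/200 = -599/200)
H = -7905 (H = 15 + 110*(-72) = 15 - 7920 = -7905)
Z = 6649399/6454400 (Z = (-599/200 - 33244)/(-12810 - 19462) = -6649399/200/(-32272) = -6649399/200*(-1/32272) = 6649399/6454400 ≈ 1.0302)
1/(H + Z) = 1/(-7905 + 6649399/6454400) = 1/(-51015382601/6454400) = -6454400/51015382601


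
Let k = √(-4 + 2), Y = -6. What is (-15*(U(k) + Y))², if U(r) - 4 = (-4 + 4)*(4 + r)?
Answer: 900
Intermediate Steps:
k = I*√2 (k = √(-2) = I*√2 ≈ 1.4142*I)
U(r) = 4 (U(r) = 4 + (-4 + 4)*(4 + r) = 4 + 0*(4 + r) = 4 + 0 = 4)
(-15*(U(k) + Y))² = (-15*(4 - 6))² = (-15*(-2))² = 30² = 900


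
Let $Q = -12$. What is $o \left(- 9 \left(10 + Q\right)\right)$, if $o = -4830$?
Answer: $-86940$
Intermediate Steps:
$o \left(- 9 \left(10 + Q\right)\right) = - 4830 \left(- 9 \left(10 - 12\right)\right) = - 4830 \left(\left(-9\right) \left(-2\right)\right) = \left(-4830\right) 18 = -86940$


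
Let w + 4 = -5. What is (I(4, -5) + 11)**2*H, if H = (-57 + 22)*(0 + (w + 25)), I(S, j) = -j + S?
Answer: -224000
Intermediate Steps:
w = -9 (w = -4 - 5 = -9)
I(S, j) = S - j
H = -560 (H = (-57 + 22)*(0 + (-9 + 25)) = -35*(0 + 16) = -35*16 = -560)
(I(4, -5) + 11)**2*H = ((4 - 1*(-5)) + 11)**2*(-560) = ((4 + 5) + 11)**2*(-560) = (9 + 11)**2*(-560) = 20**2*(-560) = 400*(-560) = -224000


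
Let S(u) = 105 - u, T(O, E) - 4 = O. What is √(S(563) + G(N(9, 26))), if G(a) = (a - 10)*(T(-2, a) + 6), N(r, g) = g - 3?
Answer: I*√354 ≈ 18.815*I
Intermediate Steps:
T(O, E) = 4 + O
N(r, g) = -3 + g
G(a) = -80 + 8*a (G(a) = (a - 10)*((4 - 2) + 6) = (-10 + a)*(2 + 6) = (-10 + a)*8 = -80 + 8*a)
√(S(563) + G(N(9, 26))) = √((105 - 1*563) + (-80 + 8*(-3 + 26))) = √((105 - 563) + (-80 + 8*23)) = √(-458 + (-80 + 184)) = √(-458 + 104) = √(-354) = I*√354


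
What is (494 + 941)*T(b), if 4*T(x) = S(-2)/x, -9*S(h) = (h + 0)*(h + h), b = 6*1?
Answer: -1435/27 ≈ -53.148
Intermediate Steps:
b = 6
S(h) = -2*h²/9 (S(h) = -(h + 0)*(h + h)/9 = -h*2*h/9 = -2*h²/9)
T(x) = -2/(9*x) (T(x) = ((-2/9*(-2)²)/x)/4 = ((-2/9*4)/x)/4 = (-8/(9*x))/4 = -2/(9*x))
(494 + 941)*T(b) = (494 + 941)*(-2/9/6) = 1435*(-2/9*⅙) = 1435*(-1/27) = -1435/27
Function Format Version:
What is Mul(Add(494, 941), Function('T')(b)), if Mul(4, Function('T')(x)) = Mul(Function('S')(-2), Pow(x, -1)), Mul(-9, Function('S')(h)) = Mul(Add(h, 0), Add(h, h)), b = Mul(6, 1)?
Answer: Rational(-1435, 27) ≈ -53.148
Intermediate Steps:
b = 6
Function('S')(h) = Mul(Rational(-2, 9), Pow(h, 2)) (Function('S')(h) = Mul(Rational(-1, 9), Mul(Add(h, 0), Add(h, h))) = Mul(Rational(-1, 9), Mul(h, Mul(2, h))) = Mul(Rational(-1, 9), Mul(2, Pow(h, 2))) = Mul(Rational(-2, 9), Pow(h, 2)))
Function('T')(x) = Mul(Rational(-2, 9), Pow(x, -1)) (Function('T')(x) = Mul(Rational(1, 4), Mul(Mul(Rational(-2, 9), Pow(-2, 2)), Pow(x, -1))) = Mul(Rational(1, 4), Mul(Mul(Rational(-2, 9), 4), Pow(x, -1))) = Mul(Rational(1, 4), Mul(Rational(-8, 9), Pow(x, -1))) = Mul(Rational(-2, 9), Pow(x, -1)))
Mul(Add(494, 941), Function('T')(b)) = Mul(Add(494, 941), Mul(Rational(-2, 9), Pow(6, -1))) = Mul(1435, Mul(Rational(-2, 9), Rational(1, 6))) = Mul(1435, Rational(-1, 27)) = Rational(-1435, 27)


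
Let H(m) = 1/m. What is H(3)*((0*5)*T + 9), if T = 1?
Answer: 3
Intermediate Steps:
H(3)*((0*5)*T + 9) = ((0*5)*1 + 9)/3 = (0*1 + 9)/3 = (0 + 9)/3 = (1/3)*9 = 3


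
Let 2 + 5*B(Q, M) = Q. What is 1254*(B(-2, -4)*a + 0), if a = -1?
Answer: 5016/5 ≈ 1003.2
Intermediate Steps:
B(Q, M) = -⅖ + Q/5
1254*(B(-2, -4)*a + 0) = 1254*((-⅖ + (⅕)*(-2))*(-1) + 0) = 1254*((-⅖ - ⅖)*(-1) + 0) = 1254*(-⅘*(-1) + 0) = 1254*(⅘ + 0) = 1254*(⅘) = 5016/5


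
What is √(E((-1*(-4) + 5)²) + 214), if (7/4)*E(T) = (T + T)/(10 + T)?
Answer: √1780558/91 ≈ 14.663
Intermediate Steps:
E(T) = 8*T/(7*(10 + T)) (E(T) = 4*((T + T)/(10 + T))/7 = 4*((2*T)/(10 + T))/7 = 4*(2*T/(10 + T))/7 = 8*T/(7*(10 + T)))
√(E((-1*(-4) + 5)²) + 214) = √(8*(-1*(-4) + 5)²/(7*(10 + (-1*(-4) + 5)²)) + 214) = √(8*(4 + 5)²/(7*(10 + (4 + 5)²)) + 214) = √((8/7)*9²/(10 + 9²) + 214) = √((8/7)*81/(10 + 81) + 214) = √((8/7)*81/91 + 214) = √((8/7)*81*(1/91) + 214) = √(648/637 + 214) = √(136966/637) = √1780558/91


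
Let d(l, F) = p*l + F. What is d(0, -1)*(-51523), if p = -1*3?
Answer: 51523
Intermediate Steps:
p = -3
d(l, F) = F - 3*l (d(l, F) = -3*l + F = F - 3*l)
d(0, -1)*(-51523) = (-1 - 3*0)*(-51523) = (-1 + 0)*(-51523) = -1*(-51523) = 51523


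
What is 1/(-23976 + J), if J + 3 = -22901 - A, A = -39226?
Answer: -1/7654 ≈ -0.00013065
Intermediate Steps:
J = 16322 (J = -3 + (-22901 - 1*(-39226)) = -3 + (-22901 + 39226) = -3 + 16325 = 16322)
1/(-23976 + J) = 1/(-23976 + 16322) = 1/(-7654) = -1/7654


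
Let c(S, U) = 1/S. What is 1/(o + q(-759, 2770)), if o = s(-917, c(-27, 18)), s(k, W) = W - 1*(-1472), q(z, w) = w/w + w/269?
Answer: 7263/10772920 ≈ 0.00067419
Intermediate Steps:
q(z, w) = 1 + w/269 (q(z, w) = 1 + w*(1/269) = 1 + w/269)
s(k, W) = 1472 + W (s(k, W) = W + 1472 = 1472 + W)
o = 39743/27 (o = 1472 + 1/(-27) = 1472 - 1/27 = 39743/27 ≈ 1472.0)
1/(o + q(-759, 2770)) = 1/(39743/27 + (1 + (1/269)*2770)) = 1/(39743/27 + (1 + 2770/269)) = 1/(39743/27 + 3039/269) = 1/(10772920/7263) = 7263/10772920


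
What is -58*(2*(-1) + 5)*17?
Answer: -2958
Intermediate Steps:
-58*(2*(-1) + 5)*17 = -58*(-2 + 5)*17 = -58*3*17 = -174*17 = -2958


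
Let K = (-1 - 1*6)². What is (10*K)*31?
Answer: 15190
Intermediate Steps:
K = 49 (K = (-1 - 6)² = (-7)² = 49)
(10*K)*31 = (10*49)*31 = 490*31 = 15190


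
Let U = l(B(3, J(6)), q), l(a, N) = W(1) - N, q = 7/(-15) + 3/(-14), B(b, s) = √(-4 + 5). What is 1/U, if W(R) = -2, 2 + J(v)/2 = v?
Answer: -210/277 ≈ -0.75812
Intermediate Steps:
J(v) = -4 + 2*v
B(b, s) = 1 (B(b, s) = √1 = 1)
q = -143/210 (q = 7*(-1/15) + 3*(-1/14) = -7/15 - 3/14 = -143/210 ≈ -0.68095)
l(a, N) = -2 - N
U = -277/210 (U = -2 - 1*(-143/210) = -2 + 143/210 = -277/210 ≈ -1.3190)
1/U = 1/(-277/210) = -210/277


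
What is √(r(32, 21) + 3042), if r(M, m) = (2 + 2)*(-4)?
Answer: √3026 ≈ 55.009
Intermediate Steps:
r(M, m) = -16 (r(M, m) = 4*(-4) = -16)
√(r(32, 21) + 3042) = √(-16 + 3042) = √3026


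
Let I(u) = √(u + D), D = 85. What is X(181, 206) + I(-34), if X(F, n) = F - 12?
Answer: 169 + √51 ≈ 176.14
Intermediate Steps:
X(F, n) = -12 + F
I(u) = √(85 + u) (I(u) = √(u + 85) = √(85 + u))
X(181, 206) + I(-34) = (-12 + 181) + √(85 - 34) = 169 + √51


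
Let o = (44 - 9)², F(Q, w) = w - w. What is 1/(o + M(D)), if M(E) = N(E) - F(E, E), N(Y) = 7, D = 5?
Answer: 1/1232 ≈ 0.00081169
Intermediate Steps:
F(Q, w) = 0
o = 1225 (o = 35² = 1225)
M(E) = 7 (M(E) = 7 - 1*0 = 7 + 0 = 7)
1/(o + M(D)) = 1/(1225 + 7) = 1/1232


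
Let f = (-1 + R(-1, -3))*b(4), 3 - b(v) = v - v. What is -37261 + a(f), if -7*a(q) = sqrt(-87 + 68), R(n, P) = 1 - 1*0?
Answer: -37261 - I*sqrt(19)/7 ≈ -37261.0 - 0.6227*I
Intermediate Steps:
b(v) = 3 (b(v) = 3 - (v - v) = 3 - 1*0 = 3 + 0 = 3)
R(n, P) = 1 (R(n, P) = 1 + 0 = 1)
f = 0 (f = (-1 + 1)*3 = 0*3 = 0)
a(q) = -I*sqrt(19)/7 (a(q) = -sqrt(-87 + 68)/7 = -I*sqrt(19)/7)
-37261 + a(f) = -37261 - I*sqrt(19)/7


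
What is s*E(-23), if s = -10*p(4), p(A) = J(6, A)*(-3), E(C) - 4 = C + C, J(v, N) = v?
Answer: -7560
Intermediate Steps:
E(C) = 4 + 2*C (E(C) = 4 + (C + C) = 4 + 2*C)
p(A) = -18 (p(A) = 6*(-3) = -18)
s = 180 (s = -10*(-18) = 180)
s*E(-23) = 180*(4 + 2*(-23)) = 180*(4 - 46) = 180*(-42) = -7560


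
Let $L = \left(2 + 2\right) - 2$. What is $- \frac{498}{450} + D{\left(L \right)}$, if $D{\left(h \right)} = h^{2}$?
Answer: $\frac{217}{75} \approx 2.8933$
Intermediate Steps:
$L = 2$ ($L = 4 - 2 = 2$)
$- \frac{498}{450} + D{\left(L \right)} = - \frac{498}{450} + 2^{2} = \left(-498\right) \frac{1}{450} + 4 = - \frac{83}{75} + 4 = \frac{217}{75}$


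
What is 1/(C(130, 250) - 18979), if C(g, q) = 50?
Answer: -1/18929 ≈ -5.2829e-5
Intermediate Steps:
1/(C(130, 250) - 18979) = 1/(50 - 18979) = 1/(-18929) = -1/18929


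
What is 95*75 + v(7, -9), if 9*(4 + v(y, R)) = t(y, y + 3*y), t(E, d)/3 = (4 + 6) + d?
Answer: 21401/3 ≈ 7133.7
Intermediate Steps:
t(E, d) = 30 + 3*d (t(E, d) = 3*((4 + 6) + d) = 3*(10 + d) = 30 + 3*d)
v(y, R) = -⅔ + 4*y/3 (v(y, R) = -4 + (30 + 3*(y + 3*y))/9 = -4 + (30 + 3*(4*y))/9 = -4 + (30 + 12*y)/9 = -4 + (10/3 + 4*y/3) = -⅔ + 4*y/3)
95*75 + v(7, -9) = 95*75 + (-⅔ + (4/3)*7) = 7125 + (-⅔ + 28/3) = 7125 + 26/3 = 21401/3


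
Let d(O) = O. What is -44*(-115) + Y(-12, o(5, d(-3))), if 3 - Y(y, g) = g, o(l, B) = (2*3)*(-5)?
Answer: 5093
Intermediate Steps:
o(l, B) = -30 (o(l, B) = 6*(-5) = -30)
Y(y, g) = 3 - g
-44*(-115) + Y(-12, o(5, d(-3))) = -44*(-115) + (3 - 1*(-30)) = 5060 + (3 + 30) = 5060 + 33 = 5093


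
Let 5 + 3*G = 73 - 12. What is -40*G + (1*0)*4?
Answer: -2240/3 ≈ -746.67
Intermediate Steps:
G = 56/3 (G = -5/3 + (73 - 12)/3 = -5/3 + (⅓)*61 = -5/3 + 61/3 = 56/3 ≈ 18.667)
-40*G + (1*0)*4 = -40*56/3 + (1*0)*4 = -2240/3 + 0*4 = -2240/3 + 0 = -2240/3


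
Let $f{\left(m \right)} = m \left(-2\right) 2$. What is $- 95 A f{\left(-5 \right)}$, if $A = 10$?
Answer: $-19000$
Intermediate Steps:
$f{\left(m \right)} = - 4 m$ ($f{\left(m \right)} = - 2 m 2 = - 4 m$)
$- 95 A f{\left(-5 \right)} = \left(-95\right) 10 \left(\left(-4\right) \left(-5\right)\right) = \left(-950\right) 20 = -19000$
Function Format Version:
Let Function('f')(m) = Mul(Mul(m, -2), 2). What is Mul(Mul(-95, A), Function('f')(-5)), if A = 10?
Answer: -19000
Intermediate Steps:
Function('f')(m) = Mul(-4, m) (Function('f')(m) = Mul(Mul(-2, m), 2) = Mul(-4, m))
Mul(Mul(-95, A), Function('f')(-5)) = Mul(Mul(-95, 10), Mul(-4, -5)) = Mul(-950, 20) = -19000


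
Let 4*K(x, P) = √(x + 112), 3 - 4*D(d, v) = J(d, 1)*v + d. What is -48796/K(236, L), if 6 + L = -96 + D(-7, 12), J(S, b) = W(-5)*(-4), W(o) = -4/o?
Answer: -97592*√87/87 ≈ -10463.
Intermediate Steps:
J(S, b) = -16/5 (J(S, b) = -4/(-5)*(-4) = -4*(-⅕)*(-4) = (⅘)*(-4) = -16/5)
D(d, v) = ¾ - d/4 + 4*v/5 (D(d, v) = ¾ - (-16*v/5 + d)/4 = ¾ - (d - 16*v/5)/4 = ¾ + (-d/4 + 4*v/5) = ¾ - d/4 + 4*v/5)
L = -899/10 (L = -6 + (-96 + (¾ - ¼*(-7) + (⅘)*12)) = -6 + (-96 + (¾ + 7/4 + 48/5)) = -6 + (-96 + 121/10) = -6 - 839/10 = -899/10 ≈ -89.900)
K(x, P) = √(112 + x)/4 (K(x, P) = √(x + 112)/4 = √(112 + x)/4)
-48796/K(236, L) = -48796*4/√(112 + 236) = -48796*2*√87/87 = -97592*√87/87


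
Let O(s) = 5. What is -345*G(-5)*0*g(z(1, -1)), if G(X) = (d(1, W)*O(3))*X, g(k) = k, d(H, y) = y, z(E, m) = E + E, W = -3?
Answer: 0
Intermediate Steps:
z(E, m) = 2*E
G(X) = -15*X (G(X) = (-3*5)*X = -15*X)
-345*G(-5)*0*g(z(1, -1)) = -345*-15*(-5)*0*2*1 = -345*75*0*2 = -0*2 = -345*0 = 0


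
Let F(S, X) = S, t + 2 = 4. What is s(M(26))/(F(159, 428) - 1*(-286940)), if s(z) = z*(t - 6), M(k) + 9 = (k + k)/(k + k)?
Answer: 32/287099 ≈ 0.00011146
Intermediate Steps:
t = 2 (t = -2 + 4 = 2)
M(k) = -8 (M(k) = -9 + (k + k)/(k + k) = -9 + (2*k)/((2*k)) = -9 + (2*k)*(1/(2*k)) = -9 + 1 = -8)
s(z) = -4*z (s(z) = z*(2 - 6) = z*(-4) = -4*z)
s(M(26))/(F(159, 428) - 1*(-286940)) = (-4*(-8))/(159 - 1*(-286940)) = 32/(159 + 286940) = 32/287099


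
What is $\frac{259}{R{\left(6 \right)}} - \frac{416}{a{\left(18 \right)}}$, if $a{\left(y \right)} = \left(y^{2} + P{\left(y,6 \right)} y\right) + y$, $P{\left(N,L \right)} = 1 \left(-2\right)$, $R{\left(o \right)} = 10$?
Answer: $\frac{37547}{1530} \approx 24.541$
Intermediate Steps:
$P{\left(N,L \right)} = -2$
$a{\left(y \right)} = y^{2} - y$ ($a{\left(y \right)} = \left(y^{2} - 2 y\right) + y = y^{2} - y$)
$\frac{259}{R{\left(6 \right)}} - \frac{416}{a{\left(18 \right)}} = \frac{259}{10} - \frac{416}{18 \left(-1 + 18\right)} = 259 \cdot \frac{1}{10} - \frac{416}{18 \cdot 17} = \frac{259}{10} - \frac{416}{306} = \frac{259}{10} - \frac{208}{153} = \frac{37547}{1530}$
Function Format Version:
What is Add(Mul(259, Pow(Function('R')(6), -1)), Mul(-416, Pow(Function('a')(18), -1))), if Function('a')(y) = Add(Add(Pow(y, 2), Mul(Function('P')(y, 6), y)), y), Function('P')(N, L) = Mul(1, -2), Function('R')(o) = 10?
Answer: Rational(37547, 1530) ≈ 24.541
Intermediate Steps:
Function('P')(N, L) = -2
Function('a')(y) = Add(Pow(y, 2), Mul(-1, y)) (Function('a')(y) = Add(Add(Pow(y, 2), Mul(-2, y)), y) = Add(Pow(y, 2), Mul(-1, y)))
Add(Mul(259, Pow(Function('R')(6), -1)), Mul(-416, Pow(Function('a')(18), -1))) = Add(Mul(259, Pow(10, -1)), Mul(-416, Pow(Mul(18, Add(-1, 18)), -1))) = Add(Mul(259, Rational(1, 10)), Mul(-416, Pow(Mul(18, 17), -1))) = Add(Rational(259, 10), Mul(-416, Pow(306, -1))) = Add(Rational(259, 10), Mul(-416, Rational(1, 306))) = Add(Rational(259, 10), Rational(-208, 153)) = Rational(37547, 1530)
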